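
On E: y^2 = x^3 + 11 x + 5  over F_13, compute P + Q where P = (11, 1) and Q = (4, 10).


P != Q, so use the chord formula.
s = (y2 - y1) / (x2 - x1) = (9) / (6) mod 13 = 8
x3 = s^2 - x1 - x2 mod 13 = 8^2 - 11 - 4 = 10
y3 = s (x1 - x3) - y1 mod 13 = 8 * (11 - 10) - 1 = 7

P + Q = (10, 7)


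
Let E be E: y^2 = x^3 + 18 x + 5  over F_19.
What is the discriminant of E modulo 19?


4 a^3 + 27 b^2 = 4*18^3 + 27*5^2 = 23328 + 675 = 24003
Delta = -16 * (24003) = -384048
Delta mod 19 = 18

Delta = 18 (mod 19)


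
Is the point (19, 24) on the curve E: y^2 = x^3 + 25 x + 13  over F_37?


Check whether y^2 = x^3 + 25 x + 13 (mod 37) for (x, y) = (19, 24).
LHS: y^2 = 24^2 mod 37 = 21
RHS: x^3 + 25 x + 13 = 19^3 + 25*19 + 13 mod 37 = 21
LHS = RHS

Yes, on the curve


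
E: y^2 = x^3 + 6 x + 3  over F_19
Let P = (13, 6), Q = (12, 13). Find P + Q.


P != Q, so use the chord formula.
s = (y2 - y1) / (x2 - x1) = (7) / (18) mod 19 = 12
x3 = s^2 - x1 - x2 mod 19 = 12^2 - 13 - 12 = 5
y3 = s (x1 - x3) - y1 mod 19 = 12 * (13 - 5) - 6 = 14

P + Q = (5, 14)


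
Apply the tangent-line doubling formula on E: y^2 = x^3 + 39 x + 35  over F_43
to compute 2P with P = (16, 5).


Doubling: s = (3 x1^2 + a) / (2 y1)
s = (3*16^2 + 39) / (2*5) mod 43 = 42
x3 = s^2 - 2 x1 mod 43 = 42^2 - 2*16 = 12
y3 = s (x1 - x3) - y1 mod 43 = 42 * (16 - 12) - 5 = 34

2P = (12, 34)


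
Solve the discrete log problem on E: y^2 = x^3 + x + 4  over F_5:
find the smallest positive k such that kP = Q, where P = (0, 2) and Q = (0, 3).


Enumerate multiples of P until we hit Q = (0, 3):
  1P = (0, 2)
  2P = (1, 4)
  3P = (3, 2)
  4P = (2, 3)
  5P = (2, 2)
  6P = (3, 3)
  7P = (1, 1)
  8P = (0, 3)
Match found at i = 8.

k = 8


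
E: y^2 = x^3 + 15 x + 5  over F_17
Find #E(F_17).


For each x in F_17, count y with y^2 = x^3 + 15 x + 5 mod 17:
  x = 1: RHS = 4, y in [2, 15]  -> 2 point(s)
  x = 2: RHS = 9, y in [3, 14]  -> 2 point(s)
  x = 3: RHS = 9, y in [3, 14]  -> 2 point(s)
  x = 5: RHS = 1, y in [1, 16]  -> 2 point(s)
  x = 8: RHS = 8, y in [5, 12]  -> 2 point(s)
  x = 9: RHS = 2, y in [6, 11]  -> 2 point(s)
  x = 10: RHS = 16, y in [4, 13]  -> 2 point(s)
  x = 12: RHS = 9, y in [3, 14]  -> 2 point(s)
  x = 13: RHS = 0, y in [0]  -> 1 point(s)
  x = 14: RHS = 1, y in [1, 16]  -> 2 point(s)
  x = 15: RHS = 1, y in [1, 16]  -> 2 point(s)
Affine points: 21. Add the point at infinity: total = 22.

#E(F_17) = 22


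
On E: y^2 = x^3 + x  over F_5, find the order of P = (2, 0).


Compute successive multiples of P until we hit O:
  1P = (2, 0)
  2P = O

ord(P) = 2


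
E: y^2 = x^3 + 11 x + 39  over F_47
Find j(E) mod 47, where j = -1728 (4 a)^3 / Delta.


Delta = -16(4 a^3 + 27 b^2) mod 47 = 15
-1728 * (4 a)^3 = -1728 * (4*11)^3 mod 47 = 32
j = 32 * 15^(-1) mod 47 = 46

j = 46 (mod 47)


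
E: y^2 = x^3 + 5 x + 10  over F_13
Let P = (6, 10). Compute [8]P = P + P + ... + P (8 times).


k = 8 = 1000_2 (binary, LSB first: 0001)
Double-and-add from P = (6, 10):
  bit 0 = 0: acc unchanged = O
  bit 1 = 0: acc unchanged = O
  bit 2 = 0: acc unchanged = O
  bit 3 = 1: acc = O + (6, 3) = (6, 3)

8P = (6, 3)


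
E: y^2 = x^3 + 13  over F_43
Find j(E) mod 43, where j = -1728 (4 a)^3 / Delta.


Delta = -16(4 a^3 + 27 b^2) mod 43 = 6
-1728 * (4 a)^3 = -1728 * (4*0)^3 mod 43 = 0
j = 0 * 6^(-1) mod 43 = 0

j = 0 (mod 43)


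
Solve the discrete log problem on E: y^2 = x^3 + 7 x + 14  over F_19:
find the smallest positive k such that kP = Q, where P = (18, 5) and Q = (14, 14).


Enumerate multiples of P until we hit Q = (14, 14):
  1P = (18, 5)
  2P = (3, 10)
  3P = (15, 13)
  4P = (10, 18)
  5P = (7, 8)
  6P = (17, 12)
  7P = (14, 5)
  8P = (6, 14)
  9P = (11, 4)
  10P = (16, 17)
  11P = (2, 13)
  12P = (4, 7)
  13P = (4, 12)
  14P = (2, 6)
  15P = (16, 2)
  16P = (11, 15)
  17P = (6, 5)
  18P = (14, 14)
Match found at i = 18.

k = 18


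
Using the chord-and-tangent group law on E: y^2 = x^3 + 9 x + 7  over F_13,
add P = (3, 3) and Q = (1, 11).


P != Q, so use the chord formula.
s = (y2 - y1) / (x2 - x1) = (8) / (11) mod 13 = 9
x3 = s^2 - x1 - x2 mod 13 = 9^2 - 3 - 1 = 12
y3 = s (x1 - x3) - y1 mod 13 = 9 * (3 - 12) - 3 = 7

P + Q = (12, 7)


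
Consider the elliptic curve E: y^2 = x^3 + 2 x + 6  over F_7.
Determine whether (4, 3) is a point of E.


Check whether y^2 = x^3 + 2 x + 6 (mod 7) for (x, y) = (4, 3).
LHS: y^2 = 3^2 mod 7 = 2
RHS: x^3 + 2 x + 6 = 4^3 + 2*4 + 6 mod 7 = 1
LHS != RHS

No, not on the curve


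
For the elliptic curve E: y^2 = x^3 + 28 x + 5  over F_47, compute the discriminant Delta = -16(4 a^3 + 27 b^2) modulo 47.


4 a^3 + 27 b^2 = 4*28^3 + 27*5^2 = 87808 + 675 = 88483
Delta = -16 * (88483) = -1415728
Delta mod 47 = 6

Delta = 6 (mod 47)


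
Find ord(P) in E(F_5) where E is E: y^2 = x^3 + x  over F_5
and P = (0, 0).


Compute successive multiples of P until we hit O:
  1P = (0, 0)
  2P = O

ord(P) = 2


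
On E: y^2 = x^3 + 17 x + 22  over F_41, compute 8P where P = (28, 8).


k = 8 = 1000_2 (binary, LSB first: 0001)
Double-and-add from P = (28, 8):
  bit 0 = 0: acc unchanged = O
  bit 1 = 0: acc unchanged = O
  bit 2 = 0: acc unchanged = O
  bit 3 = 1: acc = O + (30, 12) = (30, 12)

8P = (30, 12)


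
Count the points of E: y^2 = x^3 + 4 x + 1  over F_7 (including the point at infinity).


For each x in F_7, count y with y^2 = x^3 + 4 x + 1 mod 7:
  x = 0: RHS = 1, y in [1, 6]  -> 2 point(s)
  x = 4: RHS = 4, y in [2, 5]  -> 2 point(s)
Affine points: 4. Add the point at infinity: total = 5.

#E(F_7) = 5


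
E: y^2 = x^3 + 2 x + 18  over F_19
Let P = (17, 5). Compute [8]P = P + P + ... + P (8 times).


k = 8 = 1000_2 (binary, LSB first: 0001)
Double-and-add from P = (17, 5):
  bit 0 = 0: acc unchanged = O
  bit 1 = 0: acc unchanged = O
  bit 2 = 0: acc unchanged = O
  bit 3 = 1: acc = O + (14, 4) = (14, 4)

8P = (14, 4)


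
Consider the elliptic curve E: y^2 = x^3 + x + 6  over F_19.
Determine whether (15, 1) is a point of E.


Check whether y^2 = x^3 + 1 x + 6 (mod 19) for (x, y) = (15, 1).
LHS: y^2 = 1^2 mod 19 = 1
RHS: x^3 + 1 x + 6 = 15^3 + 1*15 + 6 mod 19 = 14
LHS != RHS

No, not on the curve


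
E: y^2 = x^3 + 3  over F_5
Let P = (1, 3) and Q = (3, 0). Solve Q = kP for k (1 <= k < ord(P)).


Enumerate multiples of P until we hit Q = (3, 0):
  1P = (1, 3)
  2P = (2, 4)
  3P = (3, 0)
Match found at i = 3.

k = 3


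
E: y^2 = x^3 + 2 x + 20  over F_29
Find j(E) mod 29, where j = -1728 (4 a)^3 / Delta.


Delta = -16(4 a^3 + 27 b^2) mod 29 = 21
-1728 * (4 a)^3 = -1728 * (4*2)^3 mod 29 = 25
j = 25 * 21^(-1) mod 29 = 15

j = 15 (mod 29)


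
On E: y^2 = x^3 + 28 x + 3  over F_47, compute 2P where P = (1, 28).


Doubling: s = (3 x1^2 + a) / (2 y1)
s = (3*1^2 + 28) / (2*28) mod 47 = 40
x3 = s^2 - 2 x1 mod 47 = 40^2 - 2*1 = 0
y3 = s (x1 - x3) - y1 mod 47 = 40 * (1 - 0) - 28 = 12

2P = (0, 12)


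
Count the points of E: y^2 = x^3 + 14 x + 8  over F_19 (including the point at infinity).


For each x in F_19, count y with y^2 = x^3 + 14 x + 8 mod 19:
  x = 1: RHS = 4, y in [2, 17]  -> 2 point(s)
  x = 2: RHS = 6, y in [5, 14]  -> 2 point(s)
  x = 3: RHS = 1, y in [1, 18]  -> 2 point(s)
  x = 6: RHS = 4, y in [2, 17]  -> 2 point(s)
  x = 8: RHS = 5, y in [9, 10]  -> 2 point(s)
  x = 11: RHS = 11, y in [7, 12]  -> 2 point(s)
  x = 12: RHS = 4, y in [2, 17]  -> 2 point(s)
Affine points: 14. Add the point at infinity: total = 15.

#E(F_19) = 15


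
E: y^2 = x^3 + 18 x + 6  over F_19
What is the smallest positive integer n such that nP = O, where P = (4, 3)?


Compute successive multiples of P until we hit O:
  1P = (4, 3)
  2P = (18, 14)
  3P = (14, 0)
  4P = (18, 5)
  5P = (4, 16)
  6P = O

ord(P) = 6


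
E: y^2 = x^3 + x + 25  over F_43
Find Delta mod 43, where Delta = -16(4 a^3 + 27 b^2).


4 a^3 + 27 b^2 = 4*1^3 + 27*25^2 = 4 + 16875 = 16879
Delta = -16 * (16879) = -270064
Delta mod 43 = 19

Delta = 19 (mod 43)


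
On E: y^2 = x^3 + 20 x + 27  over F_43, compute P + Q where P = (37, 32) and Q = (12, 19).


P != Q, so use the chord formula.
s = (y2 - y1) / (x2 - x1) = (30) / (18) mod 43 = 16
x3 = s^2 - x1 - x2 mod 43 = 16^2 - 37 - 12 = 35
y3 = s (x1 - x3) - y1 mod 43 = 16 * (37 - 35) - 32 = 0

P + Q = (35, 0)


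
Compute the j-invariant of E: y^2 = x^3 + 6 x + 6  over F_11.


Delta = -16(4 a^3 + 27 b^2) mod 11 = 5
-1728 * (4 a)^3 = -1728 * (4*6)^3 mod 11 = 3
j = 3 * 5^(-1) mod 11 = 5

j = 5 (mod 11)


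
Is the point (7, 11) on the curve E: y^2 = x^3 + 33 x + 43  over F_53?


Check whether y^2 = x^3 + 33 x + 43 (mod 53) for (x, y) = (7, 11).
LHS: y^2 = 11^2 mod 53 = 15
RHS: x^3 + 33 x + 43 = 7^3 + 33*7 + 43 mod 53 = 34
LHS != RHS

No, not on the curve


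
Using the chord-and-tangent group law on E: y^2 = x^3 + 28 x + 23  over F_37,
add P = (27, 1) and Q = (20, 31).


P != Q, so use the chord formula.
s = (y2 - y1) / (x2 - x1) = (30) / (30) mod 37 = 1
x3 = s^2 - x1 - x2 mod 37 = 1^2 - 27 - 20 = 28
y3 = s (x1 - x3) - y1 mod 37 = 1 * (27 - 28) - 1 = 35

P + Q = (28, 35)


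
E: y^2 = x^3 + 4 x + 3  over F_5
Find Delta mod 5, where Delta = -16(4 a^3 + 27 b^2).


4 a^3 + 27 b^2 = 4*4^3 + 27*3^2 = 256 + 243 = 499
Delta = -16 * (499) = -7984
Delta mod 5 = 1

Delta = 1 (mod 5)


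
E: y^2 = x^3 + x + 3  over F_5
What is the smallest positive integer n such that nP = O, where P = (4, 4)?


Compute successive multiples of P until we hit O:
  1P = (4, 4)
  2P = (1, 0)
  3P = (4, 1)
  4P = O

ord(P) = 4


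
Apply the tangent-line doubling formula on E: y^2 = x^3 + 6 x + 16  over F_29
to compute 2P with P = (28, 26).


Doubling: s = (3 x1^2 + a) / (2 y1)
s = (3*28^2 + 6) / (2*26) mod 29 = 13
x3 = s^2 - 2 x1 mod 29 = 13^2 - 2*28 = 26
y3 = s (x1 - x3) - y1 mod 29 = 13 * (28 - 26) - 26 = 0

2P = (26, 0)


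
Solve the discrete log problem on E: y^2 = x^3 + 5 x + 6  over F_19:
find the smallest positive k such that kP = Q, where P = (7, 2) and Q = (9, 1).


Enumerate multiples of P until we hit Q = (9, 1):
  1P = (7, 2)
  2P = (5, 17)
  3P = (11, 9)
  4P = (10, 7)
  5P = (9, 1)
Match found at i = 5.

k = 5


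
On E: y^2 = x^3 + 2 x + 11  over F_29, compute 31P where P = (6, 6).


k = 31 = 11111_2 (binary, LSB first: 11111)
Double-and-add from P = (6, 6):
  bit 0 = 1: acc = O + (6, 6) = (6, 6)
  bit 1 = 1: acc = (6, 6) + (10, 25) = (12, 9)
  bit 2 = 1: acc = (12, 9) + (4, 24) = (7, 7)
  bit 3 = 1: acc = (7, 7) + (17, 12) = (27, 12)
  bit 4 = 1: acc = (27, 12) + (2, 20) = (4, 5)

31P = (4, 5)


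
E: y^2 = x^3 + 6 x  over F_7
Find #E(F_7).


For each x in F_7, count y with y^2 = x^3 + 6 x + 0 mod 7:
  x = 0: RHS = 0, y in [0]  -> 1 point(s)
  x = 1: RHS = 0, y in [0]  -> 1 point(s)
  x = 4: RHS = 4, y in [2, 5]  -> 2 point(s)
  x = 5: RHS = 1, y in [1, 6]  -> 2 point(s)
  x = 6: RHS = 0, y in [0]  -> 1 point(s)
Affine points: 7. Add the point at infinity: total = 8.

#E(F_7) = 8


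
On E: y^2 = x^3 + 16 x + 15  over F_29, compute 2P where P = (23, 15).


Doubling: s = (3 x1^2 + a) / (2 y1)
s = (3*23^2 + 16) / (2*15) mod 29 = 8
x3 = s^2 - 2 x1 mod 29 = 8^2 - 2*23 = 18
y3 = s (x1 - x3) - y1 mod 29 = 8 * (23 - 18) - 15 = 25

2P = (18, 25)


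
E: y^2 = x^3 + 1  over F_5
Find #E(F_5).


For each x in F_5, count y with y^2 = x^3 + 0 x + 1 mod 5:
  x = 0: RHS = 1, y in [1, 4]  -> 2 point(s)
  x = 2: RHS = 4, y in [2, 3]  -> 2 point(s)
  x = 4: RHS = 0, y in [0]  -> 1 point(s)
Affine points: 5. Add the point at infinity: total = 6.

#E(F_5) = 6


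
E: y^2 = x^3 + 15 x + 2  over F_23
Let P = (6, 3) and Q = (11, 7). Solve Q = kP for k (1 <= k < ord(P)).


Enumerate multiples of P until we hit Q = (11, 7):
  1P = (6, 3)
  2P = (0, 5)
  3P = (12, 22)
  4P = (8, 6)
  5P = (17, 15)
  6P = (1, 15)
  7P = (19, 19)
  8P = (7, 17)
  9P = (22, 3)
  10P = (18, 20)
  11P = (5, 8)
  12P = (14, 14)
  13P = (11, 16)
  14P = (10, 5)
  15P = (13, 5)
  16P = (13, 18)
  17P = (10, 18)
  18P = (11, 7)
Match found at i = 18.

k = 18


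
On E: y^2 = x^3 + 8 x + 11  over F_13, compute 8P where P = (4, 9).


k = 8 = 1000_2 (binary, LSB first: 0001)
Double-and-add from P = (4, 9):
  bit 0 = 0: acc unchanged = O
  bit 1 = 0: acc unchanged = O
  bit 2 = 0: acc unchanged = O
  bit 3 = 1: acc = O + (2, 10) = (2, 10)

8P = (2, 10)


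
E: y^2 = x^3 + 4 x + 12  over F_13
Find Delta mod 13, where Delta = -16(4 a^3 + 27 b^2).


4 a^3 + 27 b^2 = 4*4^3 + 27*12^2 = 256 + 3888 = 4144
Delta = -16 * (4144) = -66304
Delta mod 13 = 9

Delta = 9 (mod 13)


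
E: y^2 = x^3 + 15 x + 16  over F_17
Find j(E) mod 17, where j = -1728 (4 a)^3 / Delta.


Delta = -16(4 a^3 + 27 b^2) mod 17 = 12
-1728 * (4 a)^3 = -1728 * (4*15)^3 mod 17 = 5
j = 5 * 12^(-1) mod 17 = 16

j = 16 (mod 17)


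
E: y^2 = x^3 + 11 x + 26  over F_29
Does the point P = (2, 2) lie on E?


Check whether y^2 = x^3 + 11 x + 26 (mod 29) for (x, y) = (2, 2).
LHS: y^2 = 2^2 mod 29 = 4
RHS: x^3 + 11 x + 26 = 2^3 + 11*2 + 26 mod 29 = 27
LHS != RHS

No, not on the curve


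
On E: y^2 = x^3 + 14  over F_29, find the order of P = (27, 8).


Compute successive multiples of P until we hit O:
  1P = (27, 8)
  2P = (10, 12)
  3P = (5, 9)
  4P = (13, 23)
  5P = (19, 0)
  6P = (13, 6)
  7P = (5, 20)
  8P = (10, 17)
  ... (continuing to 10P)
  10P = O

ord(P) = 10


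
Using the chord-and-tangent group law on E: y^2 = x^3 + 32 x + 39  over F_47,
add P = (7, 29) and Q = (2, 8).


P != Q, so use the chord formula.
s = (y2 - y1) / (x2 - x1) = (26) / (42) mod 47 = 23
x3 = s^2 - x1 - x2 mod 47 = 23^2 - 7 - 2 = 3
y3 = s (x1 - x3) - y1 mod 47 = 23 * (7 - 3) - 29 = 16

P + Q = (3, 16)


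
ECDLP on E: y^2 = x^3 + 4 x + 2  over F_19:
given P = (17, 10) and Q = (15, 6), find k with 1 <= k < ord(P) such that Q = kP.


Enumerate multiples of P until we hit Q = (15, 6):
  1P = (17, 10)
  2P = (13, 16)
  3P = (15, 6)
Match found at i = 3.

k = 3


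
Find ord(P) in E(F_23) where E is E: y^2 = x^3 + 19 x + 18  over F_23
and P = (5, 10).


Compute successive multiples of P until we hit O:
  1P = (5, 10)
  2P = (16, 5)
  3P = (10, 9)
  4P = (20, 16)
  5P = (0, 15)
  6P = (19, 4)
  7P = (2, 15)
  8P = (6, 7)
  ... (continuing to 21P)
  21P = O

ord(P) = 21


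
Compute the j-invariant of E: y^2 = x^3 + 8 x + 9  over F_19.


Delta = -16(4 a^3 + 27 b^2) mod 19 = 13
-1728 * (4 a)^3 = -1728 * (4*8)^3 mod 19 = 12
j = 12 * 13^(-1) mod 19 = 17

j = 17 (mod 19)


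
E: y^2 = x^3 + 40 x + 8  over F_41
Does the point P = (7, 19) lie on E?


Check whether y^2 = x^3 + 40 x + 8 (mod 41) for (x, y) = (7, 19).
LHS: y^2 = 19^2 mod 41 = 33
RHS: x^3 + 40 x + 8 = 7^3 + 40*7 + 8 mod 41 = 16
LHS != RHS

No, not on the curve


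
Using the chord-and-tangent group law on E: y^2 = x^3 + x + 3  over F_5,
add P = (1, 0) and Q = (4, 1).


P != Q, so use the chord formula.
s = (y2 - y1) / (x2 - x1) = (1) / (3) mod 5 = 2
x3 = s^2 - x1 - x2 mod 5 = 2^2 - 1 - 4 = 4
y3 = s (x1 - x3) - y1 mod 5 = 2 * (1 - 4) - 0 = 4

P + Q = (4, 4)


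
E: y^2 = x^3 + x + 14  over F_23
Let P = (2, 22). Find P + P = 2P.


Doubling: s = (3 x1^2 + a) / (2 y1)
s = (3*2^2 + 1) / (2*22) mod 23 = 5
x3 = s^2 - 2 x1 mod 23 = 5^2 - 2*2 = 21
y3 = s (x1 - x3) - y1 mod 23 = 5 * (2 - 21) - 22 = 21

2P = (21, 21)


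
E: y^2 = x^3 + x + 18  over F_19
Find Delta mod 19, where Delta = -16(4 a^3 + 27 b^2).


4 a^3 + 27 b^2 = 4*1^3 + 27*18^2 = 4 + 8748 = 8752
Delta = -16 * (8752) = -140032
Delta mod 19 = 17

Delta = 17 (mod 19)


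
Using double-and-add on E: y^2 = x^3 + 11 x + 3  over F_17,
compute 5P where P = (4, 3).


k = 5 = 101_2 (binary, LSB first: 101)
Double-and-add from P = (4, 3):
  bit 0 = 1: acc = O + (4, 3) = (4, 3)
  bit 1 = 0: acc unchanged = (4, 3)
  bit 2 = 1: acc = (4, 3) + (2, 4) = (7, 7)

5P = (7, 7)


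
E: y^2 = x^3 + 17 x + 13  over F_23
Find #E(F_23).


For each x in F_23, count y with y^2 = x^3 + 17 x + 13 mod 23:
  x = 0: RHS = 13, y in [6, 17]  -> 2 point(s)
  x = 1: RHS = 8, y in [10, 13]  -> 2 point(s)
  x = 2: RHS = 9, y in [3, 20]  -> 2 point(s)
  x = 5: RHS = 16, y in [4, 19]  -> 2 point(s)
  x = 6: RHS = 9, y in [3, 20]  -> 2 point(s)
  x = 11: RHS = 13, y in [6, 17]  -> 2 point(s)
  x = 12: RHS = 13, y in [6, 17]  -> 2 point(s)
  x = 13: RHS = 16, y in [4, 19]  -> 2 point(s)
  x = 15: RHS = 9, y in [3, 20]  -> 2 point(s)
  x = 20: RHS = 4, y in [2, 21]  -> 2 point(s)
  x = 22: RHS = 18, y in [8, 15]  -> 2 point(s)
Affine points: 22. Add the point at infinity: total = 23.

#E(F_23) = 23


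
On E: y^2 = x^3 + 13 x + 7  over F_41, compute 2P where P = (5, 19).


Doubling: s = (3 x1^2 + a) / (2 y1)
s = (3*5^2 + 13) / (2*19) mod 41 = 39
x3 = s^2 - 2 x1 mod 41 = 39^2 - 2*5 = 35
y3 = s (x1 - x3) - y1 mod 41 = 39 * (5 - 35) - 19 = 0

2P = (35, 0)


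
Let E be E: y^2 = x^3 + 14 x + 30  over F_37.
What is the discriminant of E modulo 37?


4 a^3 + 27 b^2 = 4*14^3 + 27*30^2 = 10976 + 24300 = 35276
Delta = -16 * (35276) = -564416
Delta mod 37 = 19

Delta = 19 (mod 37)


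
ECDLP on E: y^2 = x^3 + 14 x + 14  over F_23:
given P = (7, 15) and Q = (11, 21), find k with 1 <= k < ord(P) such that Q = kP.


Enumerate multiples of P until we hit Q = (11, 21):
  1P = (7, 15)
  2P = (9, 8)
  3P = (2, 2)
  4P = (18, 7)
  5P = (1, 12)
  6P = (21, 1)
  7P = (19, 20)
  8P = (5, 5)
  9P = (13, 1)
  10P = (11, 2)
  11P = (17, 6)
  12P = (12, 1)
  13P = (10, 21)
  14P = (10, 2)
  15P = (12, 22)
  16P = (17, 17)
  17P = (11, 21)
Match found at i = 17.

k = 17


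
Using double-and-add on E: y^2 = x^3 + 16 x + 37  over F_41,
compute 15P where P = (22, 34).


k = 15 = 1111_2 (binary, LSB first: 1111)
Double-and-add from P = (22, 34):
  bit 0 = 1: acc = O + (22, 34) = (22, 34)
  bit 1 = 1: acc = (22, 34) + (40, 26) = (4, 40)
  bit 2 = 1: acc = (4, 40) + (6, 29) = (10, 34)
  bit 3 = 1: acc = (10, 34) + (9, 7) = (13, 8)

15P = (13, 8)


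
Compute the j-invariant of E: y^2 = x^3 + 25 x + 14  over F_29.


Delta = -16(4 a^3 + 27 b^2) mod 29 = 15
-1728 * (4 a)^3 = -1728 * (4*25)^3 mod 29 = 3
j = 3 * 15^(-1) mod 29 = 6

j = 6 (mod 29)


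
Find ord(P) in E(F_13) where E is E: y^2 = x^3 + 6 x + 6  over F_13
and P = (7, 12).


Compute successive multiples of P until we hit O:
  1P = (7, 12)
  2P = (11, 8)
  3P = (9, 3)
  4P = (1, 0)
  5P = (9, 10)
  6P = (11, 5)
  7P = (7, 1)
  8P = O

ord(P) = 8


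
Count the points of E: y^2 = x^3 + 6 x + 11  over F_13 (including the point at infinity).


For each x in F_13, count y with y^2 = x^3 + 6 x + 11 mod 13:
  x = 3: RHS = 4, y in [2, 11]  -> 2 point(s)
  x = 5: RHS = 10, y in [6, 7]  -> 2 point(s)
  x = 6: RHS = 3, y in [4, 9]  -> 2 point(s)
  x = 8: RHS = 12, y in [5, 8]  -> 2 point(s)
  x = 9: RHS = 1, y in [1, 12]  -> 2 point(s)
  x = 11: RHS = 4, y in [2, 11]  -> 2 point(s)
  x = 12: RHS = 4, y in [2, 11]  -> 2 point(s)
Affine points: 14. Add the point at infinity: total = 15.

#E(F_13) = 15


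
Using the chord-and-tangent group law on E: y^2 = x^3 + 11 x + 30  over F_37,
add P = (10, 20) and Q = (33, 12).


P != Q, so use the chord formula.
s = (y2 - y1) / (x2 - x1) = (29) / (23) mod 37 = 27
x3 = s^2 - x1 - x2 mod 37 = 27^2 - 10 - 33 = 20
y3 = s (x1 - x3) - y1 mod 37 = 27 * (10 - 20) - 20 = 6

P + Q = (20, 6)


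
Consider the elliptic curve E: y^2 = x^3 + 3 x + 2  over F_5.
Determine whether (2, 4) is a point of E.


Check whether y^2 = x^3 + 3 x + 2 (mod 5) for (x, y) = (2, 4).
LHS: y^2 = 4^2 mod 5 = 1
RHS: x^3 + 3 x + 2 = 2^3 + 3*2 + 2 mod 5 = 1
LHS = RHS

Yes, on the curve


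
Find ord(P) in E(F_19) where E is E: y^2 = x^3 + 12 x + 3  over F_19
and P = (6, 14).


Compute successive multiples of P until we hit O:
  1P = (6, 14)
  2P = (18, 16)
  3P = (4, 18)
  4P = (13, 0)
  5P = (4, 1)
  6P = (18, 3)
  7P = (6, 5)
  8P = O

ord(P) = 8


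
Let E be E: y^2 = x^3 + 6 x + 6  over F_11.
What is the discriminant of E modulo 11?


4 a^3 + 27 b^2 = 4*6^3 + 27*6^2 = 864 + 972 = 1836
Delta = -16 * (1836) = -29376
Delta mod 11 = 5

Delta = 5 (mod 11)


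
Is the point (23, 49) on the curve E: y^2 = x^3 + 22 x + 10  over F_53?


Check whether y^2 = x^3 + 22 x + 10 (mod 53) for (x, y) = (23, 49).
LHS: y^2 = 49^2 mod 53 = 16
RHS: x^3 + 22 x + 10 = 23^3 + 22*23 + 10 mod 53 = 16
LHS = RHS

Yes, on the curve


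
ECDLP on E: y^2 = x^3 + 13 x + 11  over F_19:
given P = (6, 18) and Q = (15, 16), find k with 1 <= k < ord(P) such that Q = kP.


Enumerate multiples of P until we hit Q = (15, 16):
  1P = (6, 18)
  2P = (5, 7)
  3P = (15, 16)
Match found at i = 3.

k = 3


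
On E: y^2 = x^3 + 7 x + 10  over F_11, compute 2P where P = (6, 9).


Doubling: s = (3 x1^2 + a) / (2 y1)
s = (3*6^2 + 7) / (2*9) mod 11 = 7
x3 = s^2 - 2 x1 mod 11 = 7^2 - 2*6 = 4
y3 = s (x1 - x3) - y1 mod 11 = 7 * (6 - 4) - 9 = 5

2P = (4, 5)


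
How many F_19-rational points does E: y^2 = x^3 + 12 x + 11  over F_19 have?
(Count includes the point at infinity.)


For each x in F_19, count y with y^2 = x^3 + 12 x + 11 mod 19:
  x = 0: RHS = 11, y in [7, 12]  -> 2 point(s)
  x = 1: RHS = 5, y in [9, 10]  -> 2 point(s)
  x = 2: RHS = 5, y in [9, 10]  -> 2 point(s)
  x = 3: RHS = 17, y in [6, 13]  -> 2 point(s)
  x = 4: RHS = 9, y in [3, 16]  -> 2 point(s)
  x = 5: RHS = 6, y in [5, 14]  -> 2 point(s)
  x = 7: RHS = 1, y in [1, 18]  -> 2 point(s)
  x = 8: RHS = 11, y in [7, 12]  -> 2 point(s)
  x = 11: RHS = 11, y in [7, 12]  -> 2 point(s)
  x = 14: RHS = 16, y in [4, 15]  -> 2 point(s)
  x = 16: RHS = 5, y in [9, 10]  -> 2 point(s)
  x = 17: RHS = 17, y in [6, 13]  -> 2 point(s)
  x = 18: RHS = 17, y in [6, 13]  -> 2 point(s)
Affine points: 26. Add the point at infinity: total = 27.

#E(F_19) = 27


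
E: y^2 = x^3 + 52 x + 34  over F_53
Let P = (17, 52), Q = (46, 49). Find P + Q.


P != Q, so use the chord formula.
s = (y2 - y1) / (x2 - x1) = (50) / (29) mod 53 = 20
x3 = s^2 - x1 - x2 mod 53 = 20^2 - 17 - 46 = 19
y3 = s (x1 - x3) - y1 mod 53 = 20 * (17 - 19) - 52 = 14

P + Q = (19, 14)


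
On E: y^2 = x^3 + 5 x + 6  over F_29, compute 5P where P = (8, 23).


k = 5 = 101_2 (binary, LSB first: 101)
Double-and-add from P = (8, 23):
  bit 0 = 1: acc = O + (8, 23) = (8, 23)
  bit 1 = 0: acc unchanged = (8, 23)
  bit 2 = 1: acc = (8, 23) + (24, 1) = (22, 18)

5P = (22, 18)


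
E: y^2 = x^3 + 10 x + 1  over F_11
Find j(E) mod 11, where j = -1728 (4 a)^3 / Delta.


Delta = -16(4 a^3 + 27 b^2) mod 11 = 6
-1728 * (4 a)^3 = -1728 * (4*10)^3 mod 11 = 9
j = 9 * 6^(-1) mod 11 = 7

j = 7 (mod 11)


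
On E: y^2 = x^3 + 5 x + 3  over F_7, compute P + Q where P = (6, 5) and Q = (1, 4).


P != Q, so use the chord formula.
s = (y2 - y1) / (x2 - x1) = (6) / (2) mod 7 = 3
x3 = s^2 - x1 - x2 mod 7 = 3^2 - 6 - 1 = 2
y3 = s (x1 - x3) - y1 mod 7 = 3 * (6 - 2) - 5 = 0

P + Q = (2, 0)


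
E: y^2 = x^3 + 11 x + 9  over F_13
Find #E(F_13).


For each x in F_13, count y with y^2 = x^3 + 11 x + 9 mod 13:
  x = 0: RHS = 9, y in [3, 10]  -> 2 point(s)
  x = 2: RHS = 0, y in [0]  -> 1 point(s)
  x = 3: RHS = 4, y in [2, 11]  -> 2 point(s)
  x = 4: RHS = 0, y in [0]  -> 1 point(s)
  x = 7: RHS = 0, y in [0]  -> 1 point(s)
  x = 10: RHS = 1, y in [1, 12]  -> 2 point(s)
  x = 12: RHS = 10, y in [6, 7]  -> 2 point(s)
Affine points: 11. Add the point at infinity: total = 12.

#E(F_13) = 12


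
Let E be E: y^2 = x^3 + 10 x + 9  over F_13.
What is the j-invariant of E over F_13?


Delta = -16(4 a^3 + 27 b^2) mod 13 = 3
-1728 * (4 a)^3 = -1728 * (4*10)^3 mod 13 = 1
j = 1 * 3^(-1) mod 13 = 9

j = 9 (mod 13)


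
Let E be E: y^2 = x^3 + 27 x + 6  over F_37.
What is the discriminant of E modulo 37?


4 a^3 + 27 b^2 = 4*27^3 + 27*6^2 = 78732 + 972 = 79704
Delta = -16 * (79704) = -1275264
Delta mod 37 = 15

Delta = 15 (mod 37)


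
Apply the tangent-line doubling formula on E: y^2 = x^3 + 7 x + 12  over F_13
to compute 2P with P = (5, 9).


Doubling: s = (3 x1^2 + a) / (2 y1)
s = (3*5^2 + 7) / (2*9) mod 13 = 6
x3 = s^2 - 2 x1 mod 13 = 6^2 - 2*5 = 0
y3 = s (x1 - x3) - y1 mod 13 = 6 * (5 - 0) - 9 = 8

2P = (0, 8)


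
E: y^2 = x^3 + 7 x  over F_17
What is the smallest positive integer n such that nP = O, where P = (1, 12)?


Compute successive multiples of P until we hit O:
  1P = (1, 12)
  2P = (16, 3)
  3P = (16, 14)
  4P = (1, 5)
  5P = O

ord(P) = 5


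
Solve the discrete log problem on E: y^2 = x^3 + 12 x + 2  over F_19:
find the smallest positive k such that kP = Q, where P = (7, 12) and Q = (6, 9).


Enumerate multiples of P until we hit Q = (6, 9):
  1P = (7, 12)
  2P = (10, 18)
  3P = (6, 9)
Match found at i = 3.

k = 3


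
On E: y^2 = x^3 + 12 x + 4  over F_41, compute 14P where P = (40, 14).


k = 14 = 1110_2 (binary, LSB first: 0111)
Double-and-add from P = (40, 14):
  bit 0 = 0: acc unchanged = O
  bit 1 = 1: acc = O + (6, 13) = (6, 13)
  bit 2 = 1: acc = (6, 13) + (11, 27) = (22, 16)
  bit 3 = 1: acc = (22, 16) + (18, 36) = (26, 4)

14P = (26, 4)


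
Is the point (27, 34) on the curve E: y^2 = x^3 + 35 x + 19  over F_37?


Check whether y^2 = x^3 + 35 x + 19 (mod 37) for (x, y) = (27, 34).
LHS: y^2 = 34^2 mod 37 = 9
RHS: x^3 + 35 x + 19 = 27^3 + 35*27 + 19 mod 37 = 1
LHS != RHS

No, not on the curve


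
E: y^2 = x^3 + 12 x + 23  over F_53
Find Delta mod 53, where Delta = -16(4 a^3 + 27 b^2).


4 a^3 + 27 b^2 = 4*12^3 + 27*23^2 = 6912 + 14283 = 21195
Delta = -16 * (21195) = -339120
Delta mod 53 = 27

Delta = 27 (mod 53)


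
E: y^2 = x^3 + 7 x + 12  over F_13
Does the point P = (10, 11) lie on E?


Check whether y^2 = x^3 + 7 x + 12 (mod 13) for (x, y) = (10, 11).
LHS: y^2 = 11^2 mod 13 = 4
RHS: x^3 + 7 x + 12 = 10^3 + 7*10 + 12 mod 13 = 3
LHS != RHS

No, not on the curve


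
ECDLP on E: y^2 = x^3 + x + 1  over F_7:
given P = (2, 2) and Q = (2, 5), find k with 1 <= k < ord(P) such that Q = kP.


Enumerate multiples of P until we hit Q = (2, 5):
  1P = (2, 2)
  2P = (0, 1)
  3P = (0, 6)
  4P = (2, 5)
Match found at i = 4.

k = 4


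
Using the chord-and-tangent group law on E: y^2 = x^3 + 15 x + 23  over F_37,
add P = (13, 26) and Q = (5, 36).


P != Q, so use the chord formula.
s = (y2 - y1) / (x2 - x1) = (10) / (29) mod 37 = 8
x3 = s^2 - x1 - x2 mod 37 = 8^2 - 13 - 5 = 9
y3 = s (x1 - x3) - y1 mod 37 = 8 * (13 - 9) - 26 = 6

P + Q = (9, 6)


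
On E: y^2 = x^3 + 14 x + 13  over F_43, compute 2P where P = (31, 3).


Doubling: s = (3 x1^2 + a) / (2 y1)
s = (3*31^2 + 14) / (2*3) mod 43 = 17
x3 = s^2 - 2 x1 mod 43 = 17^2 - 2*31 = 12
y3 = s (x1 - x3) - y1 mod 43 = 17 * (31 - 12) - 3 = 19

2P = (12, 19)


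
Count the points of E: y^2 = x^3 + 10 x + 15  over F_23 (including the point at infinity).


For each x in F_23, count y with y^2 = x^3 + 10 x + 15 mod 23:
  x = 1: RHS = 3, y in [7, 16]  -> 2 point(s)
  x = 3: RHS = 3, y in [7, 16]  -> 2 point(s)
  x = 4: RHS = 4, y in [2, 21]  -> 2 point(s)
  x = 5: RHS = 6, y in [11, 12]  -> 2 point(s)
  x = 8: RHS = 9, y in [3, 20]  -> 2 point(s)
  x = 9: RHS = 6, y in [11, 12]  -> 2 point(s)
  x = 12: RHS = 0, y in [0]  -> 1 point(s)
  x = 14: RHS = 1, y in [1, 22]  -> 2 point(s)
  x = 16: RHS = 16, y in [4, 19]  -> 2 point(s)
  x = 18: RHS = 1, y in [1, 22]  -> 2 point(s)
  x = 19: RHS = 3, y in [7, 16]  -> 2 point(s)
  x = 20: RHS = 4, y in [2, 21]  -> 2 point(s)
  x = 22: RHS = 4, y in [2, 21]  -> 2 point(s)
Affine points: 25. Add the point at infinity: total = 26.

#E(F_23) = 26


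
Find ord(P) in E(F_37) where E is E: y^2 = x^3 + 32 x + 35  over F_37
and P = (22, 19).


Compute successive multiples of P until we hit O:
  1P = (22, 19)
  2P = (9, 33)
  3P = (3, 26)
  4P = (23, 32)
  5P = (13, 24)
  6P = (32, 3)
  7P = (27, 26)
  8P = (24, 30)
  ... (continuing to 40P)
  40P = O

ord(P) = 40


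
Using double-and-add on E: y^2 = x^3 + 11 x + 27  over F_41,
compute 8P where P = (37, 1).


k = 8 = 1000_2 (binary, LSB first: 0001)
Double-and-add from P = (37, 1):
  bit 0 = 0: acc unchanged = O
  bit 1 = 0: acc unchanged = O
  bit 2 = 0: acc unchanged = O
  bit 3 = 1: acc = O + (7, 18) = (7, 18)

8P = (7, 18)


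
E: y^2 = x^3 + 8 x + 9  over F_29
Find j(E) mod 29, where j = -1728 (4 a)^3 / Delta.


Delta = -16(4 a^3 + 27 b^2) mod 29 = 13
-1728 * (4 a)^3 = -1728 * (4*8)^3 mod 29 = 5
j = 5 * 13^(-1) mod 29 = 16

j = 16 (mod 29)


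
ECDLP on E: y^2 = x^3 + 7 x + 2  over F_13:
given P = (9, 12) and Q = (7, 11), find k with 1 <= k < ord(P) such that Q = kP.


Enumerate multiples of P until we hit Q = (7, 11):
  1P = (9, 12)
  2P = (7, 11)
Match found at i = 2.

k = 2


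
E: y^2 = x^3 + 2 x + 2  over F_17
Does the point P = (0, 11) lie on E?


Check whether y^2 = x^3 + 2 x + 2 (mod 17) for (x, y) = (0, 11).
LHS: y^2 = 11^2 mod 17 = 2
RHS: x^3 + 2 x + 2 = 0^3 + 2*0 + 2 mod 17 = 2
LHS = RHS

Yes, on the curve


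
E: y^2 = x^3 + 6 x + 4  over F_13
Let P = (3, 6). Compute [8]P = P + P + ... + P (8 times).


k = 8 = 1000_2 (binary, LSB first: 0001)
Double-and-add from P = (3, 6):
  bit 0 = 0: acc unchanged = O
  bit 1 = 0: acc unchanged = O
  bit 2 = 0: acc unchanged = O
  bit 3 = 1: acc = O + (11, 7) = (11, 7)

8P = (11, 7)


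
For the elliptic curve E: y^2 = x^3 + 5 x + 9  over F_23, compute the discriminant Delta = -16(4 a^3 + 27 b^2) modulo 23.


4 a^3 + 27 b^2 = 4*5^3 + 27*9^2 = 500 + 2187 = 2687
Delta = -16 * (2687) = -42992
Delta mod 23 = 18

Delta = 18 (mod 23)


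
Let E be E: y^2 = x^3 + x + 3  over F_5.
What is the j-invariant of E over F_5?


Delta = -16(4 a^3 + 27 b^2) mod 5 = 3
-1728 * (4 a)^3 = -1728 * (4*1)^3 mod 5 = 3
j = 3 * 3^(-1) mod 5 = 1

j = 1 (mod 5)


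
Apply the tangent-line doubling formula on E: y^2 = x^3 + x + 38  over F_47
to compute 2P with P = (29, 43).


Doubling: s = (3 x1^2 + a) / (2 y1)
s = (3*29^2 + 1) / (2*43) mod 47 = 37
x3 = s^2 - 2 x1 mod 47 = 37^2 - 2*29 = 42
y3 = s (x1 - x3) - y1 mod 47 = 37 * (29 - 42) - 43 = 40

2P = (42, 40)


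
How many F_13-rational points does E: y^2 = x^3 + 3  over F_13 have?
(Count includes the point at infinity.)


For each x in F_13, count y with y^2 = x^3 + 0 x + 3 mod 13:
  x = 0: RHS = 3, y in [4, 9]  -> 2 point(s)
  x = 1: RHS = 4, y in [2, 11]  -> 2 point(s)
  x = 3: RHS = 4, y in [2, 11]  -> 2 point(s)
  x = 9: RHS = 4, y in [2, 11]  -> 2 point(s)
Affine points: 8. Add the point at infinity: total = 9.

#E(F_13) = 9


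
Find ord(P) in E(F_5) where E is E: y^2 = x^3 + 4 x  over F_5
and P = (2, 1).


Compute successive multiples of P until we hit O:
  1P = (2, 1)
  2P = (0, 0)
  3P = (2, 4)
  4P = O

ord(P) = 4


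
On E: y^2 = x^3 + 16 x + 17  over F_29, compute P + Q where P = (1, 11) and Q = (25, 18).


P != Q, so use the chord formula.
s = (y2 - y1) / (x2 - x1) = (7) / (24) mod 29 = 16
x3 = s^2 - x1 - x2 mod 29 = 16^2 - 1 - 25 = 27
y3 = s (x1 - x3) - y1 mod 29 = 16 * (1 - 27) - 11 = 8

P + Q = (27, 8)


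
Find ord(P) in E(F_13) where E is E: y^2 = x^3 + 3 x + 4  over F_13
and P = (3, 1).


Compute successive multiples of P until we hit O:
  1P = (3, 1)
  2P = (11, 9)
  3P = (0, 2)
  4P = (0, 11)
  5P = (11, 4)
  6P = (3, 12)
  7P = O

ord(P) = 7


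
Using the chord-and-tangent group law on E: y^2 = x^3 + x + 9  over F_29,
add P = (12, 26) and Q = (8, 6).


P != Q, so use the chord formula.
s = (y2 - y1) / (x2 - x1) = (9) / (25) mod 29 = 5
x3 = s^2 - x1 - x2 mod 29 = 5^2 - 12 - 8 = 5
y3 = s (x1 - x3) - y1 mod 29 = 5 * (12 - 5) - 26 = 9

P + Q = (5, 9)


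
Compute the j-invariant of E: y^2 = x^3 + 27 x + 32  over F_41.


Delta = -16(4 a^3 + 27 b^2) mod 41 = 35
-1728 * (4 a)^3 = -1728 * (4*27)^3 mod 41 = 37
j = 37 * 35^(-1) mod 41 = 28

j = 28 (mod 41)


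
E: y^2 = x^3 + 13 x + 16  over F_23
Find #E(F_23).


For each x in F_23, count y with y^2 = x^3 + 13 x + 16 mod 23:
  x = 0: RHS = 16, y in [4, 19]  -> 2 point(s)
  x = 2: RHS = 4, y in [2, 21]  -> 2 point(s)
  x = 3: RHS = 13, y in [6, 17]  -> 2 point(s)
  x = 7: RHS = 13, y in [6, 17]  -> 2 point(s)
  x = 11: RHS = 18, y in [8, 15]  -> 2 point(s)
  x = 13: RHS = 13, y in [6, 17]  -> 2 point(s)
  x = 22: RHS = 2, y in [5, 18]  -> 2 point(s)
Affine points: 14. Add the point at infinity: total = 15.

#E(F_23) = 15


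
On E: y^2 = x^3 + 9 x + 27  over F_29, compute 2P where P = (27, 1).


Doubling: s = (3 x1^2 + a) / (2 y1)
s = (3*27^2 + 9) / (2*1) mod 29 = 25
x3 = s^2 - 2 x1 mod 29 = 25^2 - 2*27 = 20
y3 = s (x1 - x3) - y1 mod 29 = 25 * (27 - 20) - 1 = 0

2P = (20, 0)


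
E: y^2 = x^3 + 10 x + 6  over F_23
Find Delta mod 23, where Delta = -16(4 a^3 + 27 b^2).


4 a^3 + 27 b^2 = 4*10^3 + 27*6^2 = 4000 + 972 = 4972
Delta = -16 * (4972) = -79552
Delta mod 23 = 5

Delta = 5 (mod 23)


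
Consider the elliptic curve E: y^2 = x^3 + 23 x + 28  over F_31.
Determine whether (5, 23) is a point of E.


Check whether y^2 = x^3 + 23 x + 28 (mod 31) for (x, y) = (5, 23).
LHS: y^2 = 23^2 mod 31 = 2
RHS: x^3 + 23 x + 28 = 5^3 + 23*5 + 28 mod 31 = 20
LHS != RHS

No, not on the curve


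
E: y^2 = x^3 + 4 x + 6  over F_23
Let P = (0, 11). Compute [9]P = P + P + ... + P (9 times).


k = 9 = 1001_2 (binary, LSB first: 1001)
Double-and-add from P = (0, 11):
  bit 0 = 1: acc = O + (0, 11) = (0, 11)
  bit 1 = 0: acc unchanged = (0, 11)
  bit 2 = 0: acc unchanged = (0, 11)
  bit 3 = 1: acc = (0, 11) + (22, 22) = (7, 20)

9P = (7, 20)


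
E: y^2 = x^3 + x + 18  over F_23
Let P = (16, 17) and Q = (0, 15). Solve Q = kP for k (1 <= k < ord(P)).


Enumerate multiples of P until we hit Q = (0, 15):
  1P = (16, 17)
  2P = (0, 8)
  3P = (11, 16)
  4P = (8, 3)
  5P = (15, 2)
  6P = (10, 4)
  7P = (10, 19)
  8P = (15, 21)
  9P = (8, 20)
  10P = (11, 7)
  11P = (0, 15)
Match found at i = 11.

k = 11


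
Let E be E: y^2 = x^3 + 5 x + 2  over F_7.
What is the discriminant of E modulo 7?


4 a^3 + 27 b^2 = 4*5^3 + 27*2^2 = 500 + 108 = 608
Delta = -16 * (608) = -9728
Delta mod 7 = 2

Delta = 2 (mod 7)


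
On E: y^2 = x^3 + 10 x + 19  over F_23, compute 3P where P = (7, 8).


k = 3 = 11_2 (binary, LSB first: 11)
Double-and-add from P = (7, 8):
  bit 0 = 1: acc = O + (7, 8) = (7, 8)
  bit 1 = 1: acc = (7, 8) + (22, 13) = (12, 21)

3P = (12, 21)


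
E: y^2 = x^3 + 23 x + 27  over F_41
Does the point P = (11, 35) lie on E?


Check whether y^2 = x^3 + 23 x + 27 (mod 41) for (x, y) = (11, 35).
LHS: y^2 = 35^2 mod 41 = 36
RHS: x^3 + 23 x + 27 = 11^3 + 23*11 + 27 mod 41 = 12
LHS != RHS

No, not on the curve


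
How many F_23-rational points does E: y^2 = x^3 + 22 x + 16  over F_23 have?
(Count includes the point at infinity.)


For each x in F_23, count y with y^2 = x^3 + 22 x + 16 mod 23:
  x = 0: RHS = 16, y in [4, 19]  -> 2 point(s)
  x = 1: RHS = 16, y in [4, 19]  -> 2 point(s)
  x = 9: RHS = 0, y in [0]  -> 1 point(s)
  x = 11: RHS = 2, y in [5, 18]  -> 2 point(s)
  x = 14: RHS = 9, y in [3, 20]  -> 2 point(s)
  x = 15: RHS = 18, y in [8, 15]  -> 2 point(s)
  x = 16: RHS = 2, y in [5, 18]  -> 2 point(s)
  x = 17: RHS = 13, y in [6, 17]  -> 2 point(s)
  x = 19: RHS = 2, y in [5, 18]  -> 2 point(s)
  x = 22: RHS = 16, y in [4, 19]  -> 2 point(s)
Affine points: 19. Add the point at infinity: total = 20.

#E(F_23) = 20


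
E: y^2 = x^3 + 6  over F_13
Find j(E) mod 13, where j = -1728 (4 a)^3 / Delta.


Delta = -16(4 a^3 + 27 b^2) mod 13 = 9
-1728 * (4 a)^3 = -1728 * (4*0)^3 mod 13 = 0
j = 0 * 9^(-1) mod 13 = 0

j = 0 (mod 13)


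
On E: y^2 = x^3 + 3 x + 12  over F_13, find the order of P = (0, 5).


Compute successive multiples of P until we hit O:
  1P = (0, 5)
  2P = (1, 9)
  3P = (2, 0)
  4P = (1, 4)
  5P = (0, 8)
  6P = O

ord(P) = 6


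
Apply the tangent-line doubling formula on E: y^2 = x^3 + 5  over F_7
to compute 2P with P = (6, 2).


Doubling: s = (3 x1^2 + a) / (2 y1)
s = (3*6^2 + 0) / (2*2) mod 7 = 6
x3 = s^2 - 2 x1 mod 7 = 6^2 - 2*6 = 3
y3 = s (x1 - x3) - y1 mod 7 = 6 * (6 - 3) - 2 = 2

2P = (3, 2)


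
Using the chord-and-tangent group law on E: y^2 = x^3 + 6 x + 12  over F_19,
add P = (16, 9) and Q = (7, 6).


P != Q, so use the chord formula.
s = (y2 - y1) / (x2 - x1) = (16) / (10) mod 19 = 13
x3 = s^2 - x1 - x2 mod 19 = 13^2 - 16 - 7 = 13
y3 = s (x1 - x3) - y1 mod 19 = 13 * (16 - 13) - 9 = 11

P + Q = (13, 11)


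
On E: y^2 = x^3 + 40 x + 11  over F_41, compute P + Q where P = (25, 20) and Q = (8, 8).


P != Q, so use the chord formula.
s = (y2 - y1) / (x2 - x1) = (29) / (24) mod 41 = 20
x3 = s^2 - x1 - x2 mod 41 = 20^2 - 25 - 8 = 39
y3 = s (x1 - x3) - y1 mod 41 = 20 * (25 - 39) - 20 = 28

P + Q = (39, 28)


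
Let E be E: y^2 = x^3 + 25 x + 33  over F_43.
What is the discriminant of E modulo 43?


4 a^3 + 27 b^2 = 4*25^3 + 27*33^2 = 62500 + 29403 = 91903
Delta = -16 * (91903) = -1470448
Delta mod 43 = 23

Delta = 23 (mod 43)


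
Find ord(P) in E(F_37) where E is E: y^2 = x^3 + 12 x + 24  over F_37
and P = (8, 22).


Compute successive multiples of P until we hit O:
  1P = (8, 22)
  2P = (11, 28)
  3P = (22, 24)
  4P = (4, 5)
  5P = (13, 3)
  6P = (26, 2)
  7P = (12, 3)
  8P = (28, 36)
  ... (continuing to 19P)
  19P = O

ord(P) = 19


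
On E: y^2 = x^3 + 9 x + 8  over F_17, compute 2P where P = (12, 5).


Doubling: s = (3 x1^2 + a) / (2 y1)
s = (3*12^2 + 9) / (2*5) mod 17 = 5
x3 = s^2 - 2 x1 mod 17 = 5^2 - 2*12 = 1
y3 = s (x1 - x3) - y1 mod 17 = 5 * (12 - 1) - 5 = 16

2P = (1, 16)


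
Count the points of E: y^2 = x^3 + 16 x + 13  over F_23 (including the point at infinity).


For each x in F_23, count y with y^2 = x^3 + 16 x + 13 mod 23:
  x = 0: RHS = 13, y in [6, 17]  -> 2 point(s)
  x = 4: RHS = 3, y in [7, 16]  -> 2 point(s)
  x = 6: RHS = 3, y in [7, 16]  -> 2 point(s)
  x = 7: RHS = 8, y in [10, 13]  -> 2 point(s)
  x = 8: RHS = 9, y in [3, 20]  -> 2 point(s)
  x = 9: RHS = 12, y in [9, 14]  -> 2 point(s)
  x = 10: RHS = 0, y in [0]  -> 1 point(s)
  x = 11: RHS = 2, y in [5, 18]  -> 2 point(s)
  x = 12: RHS = 1, y in [1, 22]  -> 2 point(s)
  x = 13: RHS = 3, y in [7, 16]  -> 2 point(s)
  x = 16: RHS = 18, y in [8, 15]  -> 2 point(s)
  x = 17: RHS = 0, y in [0]  -> 1 point(s)
  x = 19: RHS = 0, y in [0]  -> 1 point(s)
Affine points: 23. Add the point at infinity: total = 24.

#E(F_23) = 24


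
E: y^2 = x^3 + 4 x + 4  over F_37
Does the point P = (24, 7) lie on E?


Check whether y^2 = x^3 + 4 x + 4 (mod 37) for (x, y) = (24, 7).
LHS: y^2 = 7^2 mod 37 = 12
RHS: x^3 + 4 x + 4 = 24^3 + 4*24 + 4 mod 37 = 12
LHS = RHS

Yes, on the curve


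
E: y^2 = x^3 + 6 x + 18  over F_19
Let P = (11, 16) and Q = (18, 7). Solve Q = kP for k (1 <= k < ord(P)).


Enumerate multiples of P until we hit Q = (18, 7):
  1P = (11, 16)
  2P = (3, 5)
  3P = (6, 17)
  4P = (18, 12)
  5P = (7, 17)
  6P = (7, 2)
  7P = (18, 7)
Match found at i = 7.

k = 7


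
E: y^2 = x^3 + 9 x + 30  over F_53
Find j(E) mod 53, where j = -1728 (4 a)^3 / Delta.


Delta = -16(4 a^3 + 27 b^2) mod 53 = 45
-1728 * (4 a)^3 = -1728 * (4*9)^3 mod 53 = 18
j = 18 * 45^(-1) mod 53 = 11

j = 11 (mod 53)


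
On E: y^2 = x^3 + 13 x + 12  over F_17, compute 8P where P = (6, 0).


k = 8 = 1000_2 (binary, LSB first: 0001)
Double-and-add from P = (6, 0):
  bit 0 = 0: acc unchanged = O
  bit 1 = 0: acc unchanged = O
  bit 2 = 0: acc unchanged = O
  bit 3 = 1: acc = O + O = O

8P = O


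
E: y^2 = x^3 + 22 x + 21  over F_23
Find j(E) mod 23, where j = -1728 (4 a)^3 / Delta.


Delta = -16(4 a^3 + 27 b^2) mod 23 = 15
-1728 * (4 a)^3 = -1728 * (4*22)^3 mod 23 = 8
j = 8 * 15^(-1) mod 23 = 22

j = 22 (mod 23)


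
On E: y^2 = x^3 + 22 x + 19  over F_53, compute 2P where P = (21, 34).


Doubling: s = (3 x1^2 + a) / (2 y1)
s = (3*21^2 + 22) / (2*34) mod 53 = 19
x3 = s^2 - 2 x1 mod 53 = 19^2 - 2*21 = 1
y3 = s (x1 - x3) - y1 mod 53 = 19 * (21 - 1) - 34 = 28

2P = (1, 28)


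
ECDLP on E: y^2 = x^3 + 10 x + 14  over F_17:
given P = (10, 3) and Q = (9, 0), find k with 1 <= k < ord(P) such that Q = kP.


Enumerate multiples of P until we hit Q = (9, 0):
  1P = (10, 3)
  2P = (5, 6)
  3P = (1, 12)
  4P = (7, 11)
  5P = (9, 0)
Match found at i = 5.

k = 5


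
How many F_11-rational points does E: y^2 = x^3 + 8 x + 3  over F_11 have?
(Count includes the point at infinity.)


For each x in F_11, count y with y^2 = x^3 + 8 x + 3 mod 11:
  x = 0: RHS = 3, y in [5, 6]  -> 2 point(s)
  x = 1: RHS = 1, y in [1, 10]  -> 2 point(s)
  x = 2: RHS = 5, y in [4, 7]  -> 2 point(s)
  x = 4: RHS = 0, y in [0]  -> 1 point(s)
  x = 5: RHS = 3, y in [5, 6]  -> 2 point(s)
  x = 6: RHS = 3, y in [5, 6]  -> 2 point(s)
  x = 9: RHS = 1, y in [1, 10]  -> 2 point(s)
  x = 10: RHS = 5, y in [4, 7]  -> 2 point(s)
Affine points: 15. Add the point at infinity: total = 16.

#E(F_11) = 16
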